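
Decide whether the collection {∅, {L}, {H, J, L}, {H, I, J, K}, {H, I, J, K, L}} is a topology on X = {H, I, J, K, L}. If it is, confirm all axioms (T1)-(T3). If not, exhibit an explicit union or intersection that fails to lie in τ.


τ is NOT a topology on X.

Axiom (T1): ∅ ∈ τ? Yes; X ∈ τ? Yes.
Axiom (T2/T3): check pairwise unions and intersections of members of τ.
Counterexample for (T3): {H, J, L} ∩ {H, I, J, K} = {H, J} ∉ τ. Therefore τ is NOT a topology.


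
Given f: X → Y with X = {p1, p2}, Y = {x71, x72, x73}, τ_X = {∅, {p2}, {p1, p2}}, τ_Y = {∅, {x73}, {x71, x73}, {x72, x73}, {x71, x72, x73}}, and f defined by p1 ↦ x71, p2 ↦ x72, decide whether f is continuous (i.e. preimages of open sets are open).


f is NOT continuous.

Compute f^{-1}(U) for each U ∈ τ_Y:
  U = ∅: f^{-1}(U) = ∅ ∈ τ_X ✓.
  U = {x73}: f^{-1}(U) = ∅ ∈ τ_X ✓.
  U = {x71, x73}: f^{-1}(U) = {p1} ∉ τ_X ✗.
  U = {x72, x73}: f^{-1}(U) = {p2} ∈ τ_X ✓.
  U = {x71, x72, x73}: f^{-1}(U) = {p1, p2} ∈ τ_X ✓.
Found U = {x71, x73} with f^{-1}(U) = {p1} not in τ_X. Therefore f is NOT continuous.


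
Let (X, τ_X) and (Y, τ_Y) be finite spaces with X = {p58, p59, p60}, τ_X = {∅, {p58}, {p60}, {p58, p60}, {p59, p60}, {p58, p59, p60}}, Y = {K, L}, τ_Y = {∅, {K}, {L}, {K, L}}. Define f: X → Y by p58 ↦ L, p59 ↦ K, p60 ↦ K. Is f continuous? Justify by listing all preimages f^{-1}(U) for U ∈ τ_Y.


f IS continuous.

Compute f^{-1}(U) for each U ∈ τ_Y:
  U = ∅: f^{-1}(U) = ∅ ∈ τ_X ✓.
  U = {K}: f^{-1}(U) = {p59, p60} ∈ τ_X ✓.
  U = {L}: f^{-1}(U) = {p58} ∈ τ_X ✓.
  U = {K, L}: f^{-1}(U) = {p58, p59, p60} ∈ τ_X ✓.
Every preimage lies in τ_X, so f IS continuous.


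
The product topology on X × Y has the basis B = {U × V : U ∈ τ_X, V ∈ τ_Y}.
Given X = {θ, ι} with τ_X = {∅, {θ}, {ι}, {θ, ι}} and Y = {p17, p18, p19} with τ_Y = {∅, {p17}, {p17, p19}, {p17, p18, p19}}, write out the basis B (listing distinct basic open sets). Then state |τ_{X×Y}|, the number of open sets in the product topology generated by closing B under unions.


Basis B = {∅ × ∅, {θ} × {p17}, {ι} × {p17}, {θ} × {p17, p19}, {θ, ι} × {p17}, {ι} × {p17, p19}, {θ} × {p17, p18, p19}, {ι} × {p17, p18, p19}, {θ, ι} × {p17, p19}, {θ, ι} × {p17, p18, p19}}; |τ_{X×Y}| = 16.

Enumerate products U × V with U ∈ τ_X, V ∈ τ_Y (deduplicated):
  ∅ × ∅ = {} (∅)
  {θ} × {p17} = {(θ,p17)}
  {ι} × {p17} = {(ι,p17)}
  {θ} × {p17, p19} = {(θ,p17), (θ,p19)}
  {θ, ι} × {p17} = {(θ,p17), (ι,p17)}
  {ι} × {p17, p19} = {(ι,p17), (ι,p19)}
  {θ} × {p17, p18, p19} = {(θ,p17), (θ,p18), (θ,p19)}
  {ι} × {p17, p18, p19} = {(ι,p17), (ι,p18), (ι,p19)}
  {θ, ι} × {p17, p19} = {(θ,p17), (θ,p19), (ι,p17), (ι,p19)}
  {θ, ι} × {p17, p18, p19} = {(θ,p17), (θ,p18), (θ,p19), (ι,p17), (ι,p18), (ι,p19)}
These 10 distinct sets form the basis B.
Close under arbitrary unions to get τ_{X×Y}; counting gives |τ_{X×Y}| = 16.


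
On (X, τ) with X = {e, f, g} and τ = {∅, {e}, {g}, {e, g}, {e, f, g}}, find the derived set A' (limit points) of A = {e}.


A' = {f}

For each x ∈ X, list the open sets U ∈ τ with x ∈ U, then check whether U ∩ (A ∖ {x}) ≠ ∅ for every such U.
  x = e: open {e} ∋ x has {e} ∩ (A ∖ {e}) = ∅, so x is NOT a limit point.
  x = f: opens ∋ x are {e, f, g}; each meets A ∖ {f}, so x IS a limit point.
  x = g: open {g} ∋ x has {g} ∩ (A ∖ {g}) = ∅, so x is NOT a limit point.
Collecting: A' = {f}.


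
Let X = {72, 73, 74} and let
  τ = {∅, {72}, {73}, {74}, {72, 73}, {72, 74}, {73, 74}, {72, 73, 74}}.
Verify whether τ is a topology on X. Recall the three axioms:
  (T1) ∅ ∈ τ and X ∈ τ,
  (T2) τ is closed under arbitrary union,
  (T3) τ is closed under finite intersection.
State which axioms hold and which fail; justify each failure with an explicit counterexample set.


τ IS a topology on X.

Axiom (T1): ∅ ∈ τ? Yes; X ∈ τ? Yes.
Axiom (T2/T3): check pairwise unions and intersections of members of τ.
All pairwise intersections and unions checked — each lies in τ. Therefore τ satisfies (T1), (T2), (T3): it IS a topology on X.


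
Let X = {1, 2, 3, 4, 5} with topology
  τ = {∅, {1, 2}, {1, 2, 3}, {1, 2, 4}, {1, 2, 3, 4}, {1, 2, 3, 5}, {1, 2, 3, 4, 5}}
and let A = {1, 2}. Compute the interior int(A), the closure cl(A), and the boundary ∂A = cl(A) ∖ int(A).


int(A) = {1, 2}, cl(A) = {1, 2, 3, 4, 5}, ∂A = {3, 4, 5}.

Closed sets in (X, τ) are complements of opens:
  closed(X, τ) = {∅, {4}, {5}, {3, 5}, {4, 5}, {3, 4, 5}, {1, 2, 3, 4, 5}}.
int(A) = ⋃ {U ∈ τ : U ⊆ A}. Opens contained in A: ∅, {1, 2}.
Taking the union of these: int(A) = {1, 2}.
cl(A) = ⋂ {C closed : A ⊆ C}. Closed sets containing A: {1, 2, 3, 4, 5}.
Intersecting these: cl(A) = {1, 2, 3, 4, 5}.
∂A = cl(A) ∖ int(A) = {1, 2, 3, 4, 5} ∖ {1, 2} = {3, 4, 5}.


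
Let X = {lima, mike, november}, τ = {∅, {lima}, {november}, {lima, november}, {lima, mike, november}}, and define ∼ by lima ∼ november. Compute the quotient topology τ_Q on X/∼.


X/∼ = {[lima=november], [mike]}; |τ_Q| = 3.

Equivalence classes: [lima=november], [mike].
Quotient map π: X → X/∼ sends lima ↦ [lima=november], mike ↦ [mike], november ↦ [lima=november].
For each subset V ⊆ X/∼, compute π^{-1}(V) ⊆ X and check whether π^{-1}(V) ∈ τ. V is open in τ_Q iff π^{-1}(V) ∈ τ.
  V = {}: π^{-1}(V) = ∅ ∈ τ ✓.
  V = {[lima=november]}: π^{-1}(V) = {lima, november} ∈ τ ✓.
  V = {[mike]}: π^{-1}(V) = {mike} ∉ τ ✗.
  V = {[lima=november], [mike]}: π^{-1}(V) = {lima, mike, november} ∈ τ ✓.
Open sets in the quotient: τ_Q = {{}, {[lima=november]}, {[lima=november], [mike]}} (3 elements).


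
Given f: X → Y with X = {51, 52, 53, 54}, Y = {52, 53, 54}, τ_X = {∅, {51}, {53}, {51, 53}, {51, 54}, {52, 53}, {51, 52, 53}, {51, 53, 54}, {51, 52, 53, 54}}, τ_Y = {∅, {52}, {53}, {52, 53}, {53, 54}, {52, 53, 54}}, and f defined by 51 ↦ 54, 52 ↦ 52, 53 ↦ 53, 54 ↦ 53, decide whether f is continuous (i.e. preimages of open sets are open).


f is NOT continuous.

Compute f^{-1}(U) for each U ∈ τ_Y:
  U = ∅: f^{-1}(U) = ∅ ∈ τ_X ✓.
  U = {52}: f^{-1}(U) = {52} ∉ τ_X ✗.
  U = {53}: f^{-1}(U) = {53, 54} ∉ τ_X ✗.
  U = {52, 53}: f^{-1}(U) = {52, 53, 54} ∉ τ_X ✗.
  U = {53, 54}: f^{-1}(U) = {51, 53, 54} ∈ τ_X ✓.
  U = {52, 53, 54}: f^{-1}(U) = {51, 52, 53, 54} ∈ τ_X ✓.
Found U = {52} with f^{-1}(U) = {52} not in τ_X. Therefore f is NOT continuous.


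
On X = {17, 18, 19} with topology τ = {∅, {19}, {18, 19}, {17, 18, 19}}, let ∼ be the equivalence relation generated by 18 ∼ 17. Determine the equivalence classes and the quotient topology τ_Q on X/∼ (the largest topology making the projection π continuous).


X/∼ = {[17=18], [19]}; |τ_Q| = 3.

Equivalence classes: [17=18], [19].
Quotient map π: X → X/∼ sends 17 ↦ [17=18], 18 ↦ [17=18], 19 ↦ [19].
For each subset V ⊆ X/∼, compute π^{-1}(V) ⊆ X and check whether π^{-1}(V) ∈ τ. V is open in τ_Q iff π^{-1}(V) ∈ τ.
  V = {}: π^{-1}(V) = ∅ ∈ τ ✓.
  V = {[17=18]}: π^{-1}(V) = {17, 18} ∉ τ ✗.
  V = {[19]}: π^{-1}(V) = {19} ∈ τ ✓.
  V = {[17=18], [19]}: π^{-1}(V) = {17, 18, 19} ∈ τ ✓.
Open sets in the quotient: τ_Q = {{}, {[19]}, {[17=18], [19]}} (3 elements).


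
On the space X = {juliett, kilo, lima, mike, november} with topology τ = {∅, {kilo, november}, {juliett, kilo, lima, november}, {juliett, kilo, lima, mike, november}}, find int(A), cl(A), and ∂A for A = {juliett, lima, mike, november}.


int(A) = ∅, cl(A) = {juliett, kilo, lima, mike, november}, ∂A = {juliett, kilo, lima, mike, november}.

Closed sets in (X, τ) are complements of opens:
  closed(X, τ) = {∅, {mike}, {juliett, lima, mike}, {juliett, kilo, lima, mike, november}}.
int(A) = ⋃ {U ∈ τ : U ⊆ A}. Opens contained in A: ∅.
Taking the union of these: int(A) = ∅.
cl(A) = ⋂ {C closed : A ⊆ C}. Closed sets containing A: {juliett, kilo, lima, mike, november}.
Intersecting these: cl(A) = {juliett, kilo, lima, mike, november}.
∂A = cl(A) ∖ int(A) = {juliett, kilo, lima, mike, november} ∖ ∅ = {juliett, kilo, lima, mike, november}.


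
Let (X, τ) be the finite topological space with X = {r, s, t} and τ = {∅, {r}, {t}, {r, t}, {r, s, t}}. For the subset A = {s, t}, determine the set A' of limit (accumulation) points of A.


A' = {s}

For each x ∈ X, list the open sets U ∈ τ with x ∈ U, then check whether U ∩ (A ∖ {x}) ≠ ∅ for every such U.
  x = r: open {r} ∋ x has {r} ∩ (A ∖ {r}) = ∅, so x is NOT a limit point.
  x = s: opens ∋ x are {r, s, t}; each meets A ∖ {s}, so x IS a limit point.
  x = t: open {t} ∋ x has {t} ∩ (A ∖ {t}) = ∅, so x is NOT a limit point.
Collecting: A' = {s}.


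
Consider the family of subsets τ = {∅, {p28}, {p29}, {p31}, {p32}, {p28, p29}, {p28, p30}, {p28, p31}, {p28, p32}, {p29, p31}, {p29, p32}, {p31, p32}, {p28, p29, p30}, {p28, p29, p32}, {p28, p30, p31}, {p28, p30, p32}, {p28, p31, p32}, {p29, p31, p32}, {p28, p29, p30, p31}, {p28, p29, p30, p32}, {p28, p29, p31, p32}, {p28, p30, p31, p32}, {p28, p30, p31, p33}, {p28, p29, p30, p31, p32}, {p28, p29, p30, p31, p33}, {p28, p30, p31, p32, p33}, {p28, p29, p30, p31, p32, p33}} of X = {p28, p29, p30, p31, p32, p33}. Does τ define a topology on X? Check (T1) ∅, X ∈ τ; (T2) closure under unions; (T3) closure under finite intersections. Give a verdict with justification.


τ is NOT a topology on X.

Axiom (T1): ∅ ∈ τ? Yes; X ∈ τ? Yes.
Axiom (T2/T3): check pairwise unions and intersections of members of τ.
Counterexample for (T2): {p28} ∪ {p29, p31} = {p28, p29, p31} ∉ τ. Therefore τ is NOT a topology.


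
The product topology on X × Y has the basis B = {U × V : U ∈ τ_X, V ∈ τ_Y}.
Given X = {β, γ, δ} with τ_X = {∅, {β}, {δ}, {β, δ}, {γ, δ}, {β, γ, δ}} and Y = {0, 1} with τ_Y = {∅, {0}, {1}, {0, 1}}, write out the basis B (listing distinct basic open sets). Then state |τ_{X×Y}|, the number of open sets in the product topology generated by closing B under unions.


Basis B = {∅ × ∅, {β} × {0}, {β} × {1}, {δ} × {0}, {δ} × {1}, {β} × {0, 1}, {β, δ} × {0}, {β, δ} × {1}, {γ, δ} × {0}, {γ, δ} × {1}, {δ} × {0, 1}, {β, γ, δ} × {0}, {β, γ, δ} × {1}, {β, δ} × {0, 1}, {γ, δ} × {0, 1}, {β, γ, δ} × {0, 1}}; |τ_{X×Y}| = 36.

Enumerate products U × V with U ∈ τ_X, V ∈ τ_Y (deduplicated):
  ∅ × ∅ = {} (∅)
  {β} × {0} = {(β,0)}
  {β} × {1} = {(β,1)}
  {δ} × {0} = {(δ,0)}
  {δ} × {1} = {(δ,1)}
  {β} × {0, 1} = {(β,0), (β,1)}
  {β, δ} × {0} = {(β,0), (δ,0)}
  {β, δ} × {1} = {(β,1), (δ,1)}
  {γ, δ} × {0} = {(γ,0), (δ,0)}
  {γ, δ} × {1} = {(γ,1), (δ,1)}
  {δ} × {0, 1} = {(δ,0), (δ,1)}
  {β, γ, δ} × {0} = {(β,0), (γ,0), (δ,0)}
  {β, γ, δ} × {1} = {(β,1), (γ,1), (δ,1)}
  {β, δ} × {0, 1} = {(β,0), (β,1), (δ,0), (δ,1)}
  {γ, δ} × {0, 1} = {(γ,0), (γ,1), (δ,0), (δ,1)}
  {β, γ, δ} × {0, 1} = {(β,0), (β,1), (γ,0), (γ,1), (δ,0), (δ,1)}
These 16 distinct sets form the basis B.
Close under arbitrary unions to get τ_{X×Y}; counting gives |τ_{X×Y}| = 36.


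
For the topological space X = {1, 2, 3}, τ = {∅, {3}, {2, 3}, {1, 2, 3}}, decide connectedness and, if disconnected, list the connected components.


(X, τ) is connected.

Find clopen sets (U ∈ τ with X ∖ U ∈ τ):
  U = ∅, X ∖ U = {1, 2, 3} — both open, so U is clopen.
  U = {1, 2, 3}, X ∖ U = ∅ — both open, so U is clopen.
Only trivial clopens (∅ and X) exist, so (X, τ) is connected.
Compute connected components by grouping points that agree on all clopens:
  component: {1, 2, 3}


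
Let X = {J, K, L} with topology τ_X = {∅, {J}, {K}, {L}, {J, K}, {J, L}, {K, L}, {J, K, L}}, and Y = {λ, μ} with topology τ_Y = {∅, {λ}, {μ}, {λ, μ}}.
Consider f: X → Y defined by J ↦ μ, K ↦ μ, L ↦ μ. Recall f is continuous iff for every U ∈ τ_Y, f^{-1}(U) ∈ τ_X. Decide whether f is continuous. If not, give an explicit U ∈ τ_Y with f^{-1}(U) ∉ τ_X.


f IS continuous.

Compute f^{-1}(U) for each U ∈ τ_Y:
  U = ∅: f^{-1}(U) = ∅ ∈ τ_X ✓.
  U = {λ}: f^{-1}(U) = ∅ ∈ τ_X ✓.
  U = {μ}: f^{-1}(U) = {J, K, L} ∈ τ_X ✓.
  U = {λ, μ}: f^{-1}(U) = {J, K, L} ∈ τ_X ✓.
Every preimage lies in τ_X, so f IS continuous.


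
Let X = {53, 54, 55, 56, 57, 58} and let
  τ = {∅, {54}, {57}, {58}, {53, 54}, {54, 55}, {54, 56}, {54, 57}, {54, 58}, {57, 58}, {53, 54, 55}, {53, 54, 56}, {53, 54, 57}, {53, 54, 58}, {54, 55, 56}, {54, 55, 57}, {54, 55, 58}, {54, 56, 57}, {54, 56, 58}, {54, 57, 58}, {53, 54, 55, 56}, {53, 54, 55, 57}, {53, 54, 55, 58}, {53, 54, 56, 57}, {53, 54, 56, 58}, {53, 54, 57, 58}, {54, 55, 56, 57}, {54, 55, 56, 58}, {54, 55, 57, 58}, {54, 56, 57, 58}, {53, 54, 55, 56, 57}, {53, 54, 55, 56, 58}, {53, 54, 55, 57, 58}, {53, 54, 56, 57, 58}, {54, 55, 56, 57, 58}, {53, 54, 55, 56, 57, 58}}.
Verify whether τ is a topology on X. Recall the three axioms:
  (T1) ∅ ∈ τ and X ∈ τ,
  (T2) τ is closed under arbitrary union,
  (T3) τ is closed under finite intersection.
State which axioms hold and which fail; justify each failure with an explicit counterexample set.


τ IS a topology on X.

Axiom (T1): ∅ ∈ τ? Yes; X ∈ τ? Yes.
Axiom (T2/T3): check pairwise unions and intersections of members of τ.
All pairwise intersections and unions checked — each lies in τ. Therefore τ satisfies (T1), (T2), (T3): it IS a topology on X.


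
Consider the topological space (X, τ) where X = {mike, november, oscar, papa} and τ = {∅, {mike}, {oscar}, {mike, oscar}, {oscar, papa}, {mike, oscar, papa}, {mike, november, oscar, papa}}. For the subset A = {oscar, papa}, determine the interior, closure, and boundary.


int(A) = {oscar, papa}, cl(A) = {november, oscar, papa}, ∂A = {november}.

Closed sets in (X, τ) are complements of opens:
  closed(X, τ) = {∅, {november}, {mike, november}, {november, papa}, {mike, november, papa}, {november, oscar, papa}, {mike, november, oscar, papa}}.
int(A) = ⋃ {U ∈ τ : U ⊆ A}. Opens contained in A: ∅, {oscar}, {oscar, papa}.
Taking the union of these: int(A) = {oscar, papa}.
cl(A) = ⋂ {C closed : A ⊆ C}. Closed sets containing A: {november, oscar, papa}, {mike, november, oscar, papa}.
Intersecting these: cl(A) = {november, oscar, papa}.
∂A = cl(A) ∖ int(A) = {november, oscar, papa} ∖ {oscar, papa} = {november}.


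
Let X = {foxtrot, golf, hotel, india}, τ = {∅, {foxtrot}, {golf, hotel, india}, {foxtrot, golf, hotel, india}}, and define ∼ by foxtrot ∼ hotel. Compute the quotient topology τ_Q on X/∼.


X/∼ = {[foxtrot=hotel], [golf], [india]}; |τ_Q| = 2.

Equivalence classes: [foxtrot=hotel], [golf], [india].
Quotient map π: X → X/∼ sends foxtrot ↦ [foxtrot=hotel], golf ↦ [golf], hotel ↦ [foxtrot=hotel], india ↦ [india].
For each subset V ⊆ X/∼, compute π^{-1}(V) ⊆ X and check whether π^{-1}(V) ∈ τ. V is open in τ_Q iff π^{-1}(V) ∈ τ.
  V = {}: π^{-1}(V) = ∅ ∈ τ ✓.
  V = {[foxtrot=hotel]}: π^{-1}(V) = {foxtrot, hotel} ∉ τ ✗.
  V = {[golf]}: π^{-1}(V) = {golf} ∉ τ ✗.
  V = {[foxtrot=hotel], [golf]}: π^{-1}(V) = {foxtrot, golf, hotel} ∉ τ ✗.
  V = {[india]}: π^{-1}(V) = {india} ∉ τ ✗.
  V = {[foxtrot=hotel], [india]}: π^{-1}(V) = {foxtrot, hotel, india} ∉ τ ✗.
  V = {[golf], [india]}: π^{-1}(V) = {golf, india} ∉ τ ✗.
  V = {[foxtrot=hotel], [golf], [india]}: π^{-1}(V) = {foxtrot, golf, hotel, india} ∈ τ ✓.
Open sets in the quotient: τ_Q = {{}, {[foxtrot=hotel], [golf], [india]}} (2 elements).


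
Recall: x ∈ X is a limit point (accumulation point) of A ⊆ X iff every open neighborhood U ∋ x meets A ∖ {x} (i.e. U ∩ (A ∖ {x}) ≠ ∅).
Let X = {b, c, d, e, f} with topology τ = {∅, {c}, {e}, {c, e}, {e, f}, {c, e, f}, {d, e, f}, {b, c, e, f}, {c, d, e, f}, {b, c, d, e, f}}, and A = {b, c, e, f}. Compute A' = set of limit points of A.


A' = {b, d, f}

For each x ∈ X, list the open sets U ∈ τ with x ∈ U, then check whether U ∩ (A ∖ {x}) ≠ ∅ for every such U.
  x = b: opens ∋ x are {b, c, e, f}, {b, c, d, e, f}; each meets A ∖ {b}, so x IS a limit point.
  x = c: open {c} ∋ x has {c} ∩ (A ∖ {c}) = ∅, so x is NOT a limit point.
  x = d: opens ∋ x are {d, e, f}, {c, d, e, f}, {b, c, d, e, f}; each meets A ∖ {d}, so x IS a limit point.
  x = e: open {e} ∋ x has {e} ∩ (A ∖ {e}) = ∅, so x is NOT a limit point.
  x = f: opens ∋ x are {e, f}, {c, e, f}, {d, e, f}, {b, c, e, f}, {c, d, e, f}, {b, c, d, e, f}; each meets A ∖ {f}, so x IS a limit point.
Collecting: A' = {b, d, f}.


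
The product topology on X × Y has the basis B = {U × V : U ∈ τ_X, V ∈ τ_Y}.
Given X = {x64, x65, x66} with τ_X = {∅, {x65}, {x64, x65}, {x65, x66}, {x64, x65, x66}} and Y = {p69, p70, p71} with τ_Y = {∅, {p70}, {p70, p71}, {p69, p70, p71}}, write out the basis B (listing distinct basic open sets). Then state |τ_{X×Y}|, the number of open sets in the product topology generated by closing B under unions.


Basis B = {∅ × ∅, {x65} × {p70}, {x64, x65} × {p70}, {x65} × {p70, p71}, {x65, x66} × {p70}, {x64, x65, x66} × {p70}, {x65} × {p69, p70, p71}, {x64, x65} × {p70, p71}, {x65, x66} × {p70, p71}, {x64, x65} × {p69, p70, p71}, {x64, x65, x66} × {p70, p71}, {x65, x66} × {p69, p70, p71}, {x64, x65, x66} × {p69, p70, p71}}; |τ_{X×Y}| = 30.

Enumerate products U × V with U ∈ τ_X, V ∈ τ_Y (deduplicated):
  ∅ × ∅ = {} (∅)
  {x65} × {p70} = {(x65,p70)}
  {x64, x65} × {p70} = {(x64,p70), (x65,p70)}
  {x65} × {p70, p71} = {(x65,p70), (x65,p71)}
  {x65, x66} × {p70} = {(x65,p70), (x66,p70)}
  {x64, x65, x66} × {p70} = {(x64,p70), (x65,p70), (x66,p70)}
  {x65} × {p69, p70, p71} = {(x65,p69), (x65,p70), (x65,p71)}
  {x64, x65} × {p70, p71} = {(x64,p70), (x64,p71), (x65,p70), (x65,p71)}
  {x65, x66} × {p70, p71} = {(x65,p70), (x65,p71), (x66,p70), (x66,p71)}
  {x64, x65} × {p69, p70, p71} = {(x64,p69), (x64,p70), (x64,p71), (x65,p69), (x65,p70), (x65,p71)}
  {x64, x65, x66} × {p70, p71} = {(x64,p70), (x64,p71), (x65,p70), (x65,p71), (x66,p70), (x66,p71)}
  {x65, x66} × {p69, p70, p71} = {(x65,p69), (x65,p70), (x65,p71), (x66,p69), (x66,p70), (x66,p71)}
  {x64, x65, x66} × {p69, p70, p71} = {(x64,p69), (x64,p70), (x64,p71), (x65,p69), (x65,p70), (x65,p71), (x66,p69), (x66,p70), (x66,p71)}
These 13 distinct sets form the basis B.
Close under arbitrary unions to get τ_{X×Y}; counting gives |τ_{X×Y}| = 30.


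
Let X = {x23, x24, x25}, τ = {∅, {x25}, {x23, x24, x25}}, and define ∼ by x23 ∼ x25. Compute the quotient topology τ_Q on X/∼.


X/∼ = {[x23=x25], [x24]}; |τ_Q| = 2.

Equivalence classes: [x23=x25], [x24].
Quotient map π: X → X/∼ sends x23 ↦ [x23=x25], x24 ↦ [x24], x25 ↦ [x23=x25].
For each subset V ⊆ X/∼, compute π^{-1}(V) ⊆ X and check whether π^{-1}(V) ∈ τ. V is open in τ_Q iff π^{-1}(V) ∈ τ.
  V = {}: π^{-1}(V) = ∅ ∈ τ ✓.
  V = {[x23=x25]}: π^{-1}(V) = {x23, x25} ∉ τ ✗.
  V = {[x24]}: π^{-1}(V) = {x24} ∉ τ ✗.
  V = {[x23=x25], [x24]}: π^{-1}(V) = {x23, x24, x25} ∈ τ ✓.
Open sets in the quotient: τ_Q = {{}, {[x23=x25], [x24]}} (2 elements).


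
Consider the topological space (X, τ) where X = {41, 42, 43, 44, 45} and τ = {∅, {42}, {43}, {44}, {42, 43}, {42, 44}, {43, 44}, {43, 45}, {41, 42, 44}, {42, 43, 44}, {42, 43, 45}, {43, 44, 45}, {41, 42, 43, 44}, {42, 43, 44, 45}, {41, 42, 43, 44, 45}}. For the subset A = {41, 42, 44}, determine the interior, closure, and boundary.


int(A) = {41, 42, 44}, cl(A) = {41, 42, 44}, ∂A = ∅.

Closed sets in (X, τ) are complements of opens:
  closed(X, τ) = {∅, {41}, {45}, {41, 42}, {41, 44}, {41, 45}, {43, 45}, {41, 42, 44}, {41, 42, 45}, {41, 43, 45}, {41, 44, 45}, {41, 42, 43, 45}, {41, 42, 44, 45}, {41, 43, 44, 45}, {41, 42, 43, 44, 45}}.
int(A) = ⋃ {U ∈ τ : U ⊆ A}. Opens contained in A: ∅, {42}, {44}, {42, 44}, {41, 42, 44}.
Taking the union of these: int(A) = {41, 42, 44}.
cl(A) = ⋂ {C closed : A ⊆ C}. Closed sets containing A: {41, 42, 44}, {41, 42, 44, 45}, {41, 42, 43, 44, 45}.
Intersecting these: cl(A) = {41, 42, 44}.
∂A = cl(A) ∖ int(A) = {41, 42, 44} ∖ {41, 42, 44} = ∅.


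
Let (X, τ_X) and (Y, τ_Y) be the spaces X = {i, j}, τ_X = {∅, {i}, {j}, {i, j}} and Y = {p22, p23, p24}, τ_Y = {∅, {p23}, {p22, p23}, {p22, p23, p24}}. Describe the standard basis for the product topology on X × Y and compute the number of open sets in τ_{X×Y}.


Basis B = {∅ × ∅, {i} × {p23}, {j} × {p23}, {i} × {p22, p23}, {i, j} × {p23}, {j} × {p22, p23}, {i} × {p22, p23, p24}, {j} × {p22, p23, p24}, {i, j} × {p22, p23}, {i, j} × {p22, p23, p24}}; |τ_{X×Y}| = 16.

Enumerate products U × V with U ∈ τ_X, V ∈ τ_Y (deduplicated):
  ∅ × ∅ = {} (∅)
  {i} × {p23} = {(i,p23)}
  {j} × {p23} = {(j,p23)}
  {i} × {p22, p23} = {(i,p22), (i,p23)}
  {i, j} × {p23} = {(i,p23), (j,p23)}
  {j} × {p22, p23} = {(j,p22), (j,p23)}
  {i} × {p22, p23, p24} = {(i,p22), (i,p23), (i,p24)}
  {j} × {p22, p23, p24} = {(j,p22), (j,p23), (j,p24)}
  {i, j} × {p22, p23} = {(i,p22), (i,p23), (j,p22), (j,p23)}
  {i, j} × {p22, p23, p24} = {(i,p22), (i,p23), (i,p24), (j,p22), (j,p23), (j,p24)}
These 10 distinct sets form the basis B.
Close under arbitrary unions to get τ_{X×Y}; counting gives |τ_{X×Y}| = 16.


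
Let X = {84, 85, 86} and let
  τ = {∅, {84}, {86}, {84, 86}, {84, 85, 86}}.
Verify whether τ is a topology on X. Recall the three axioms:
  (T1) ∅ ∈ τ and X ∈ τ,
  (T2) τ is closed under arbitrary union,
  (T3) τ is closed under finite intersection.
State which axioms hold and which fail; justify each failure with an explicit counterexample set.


τ IS a topology on X.

Axiom (T1): ∅ ∈ τ? Yes; X ∈ τ? Yes.
Axiom (T2/T3): check pairwise unions and intersections of members of τ.
All pairwise intersections and unions checked — each lies in τ. Therefore τ satisfies (T1), (T2), (T3): it IS a topology on X.


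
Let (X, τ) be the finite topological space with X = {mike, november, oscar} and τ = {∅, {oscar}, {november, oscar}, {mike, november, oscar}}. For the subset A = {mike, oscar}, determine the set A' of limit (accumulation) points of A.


A' = {mike, november}

For each x ∈ X, list the open sets U ∈ τ with x ∈ U, then check whether U ∩ (A ∖ {x}) ≠ ∅ for every such U.
  x = mike: opens ∋ x are {mike, november, oscar}; each meets A ∖ {mike}, so x IS a limit point.
  x = november: opens ∋ x are {november, oscar}, {mike, november, oscar}; each meets A ∖ {november}, so x IS a limit point.
  x = oscar: open {oscar} ∋ x has {oscar} ∩ (A ∖ {oscar}) = ∅, so x is NOT a limit point.
Collecting: A' = {mike, november}.


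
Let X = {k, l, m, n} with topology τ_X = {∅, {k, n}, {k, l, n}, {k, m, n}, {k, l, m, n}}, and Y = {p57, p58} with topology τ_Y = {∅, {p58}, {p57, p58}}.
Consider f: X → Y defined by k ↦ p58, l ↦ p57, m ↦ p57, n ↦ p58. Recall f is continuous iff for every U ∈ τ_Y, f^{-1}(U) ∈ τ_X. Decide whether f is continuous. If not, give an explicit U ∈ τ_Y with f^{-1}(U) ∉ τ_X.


f IS continuous.

Compute f^{-1}(U) for each U ∈ τ_Y:
  U = ∅: f^{-1}(U) = ∅ ∈ τ_X ✓.
  U = {p58}: f^{-1}(U) = {k, n} ∈ τ_X ✓.
  U = {p57, p58}: f^{-1}(U) = {k, l, m, n} ∈ τ_X ✓.
Every preimage lies in τ_X, so f IS continuous.


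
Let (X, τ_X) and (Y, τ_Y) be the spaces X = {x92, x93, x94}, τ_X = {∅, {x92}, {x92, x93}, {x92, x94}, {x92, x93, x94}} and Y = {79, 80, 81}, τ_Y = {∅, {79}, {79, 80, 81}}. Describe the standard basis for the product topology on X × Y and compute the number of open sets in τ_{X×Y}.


Basis B = {∅ × ∅, {x92} × {79}, {x92, x93} × {79}, {x92, x94} × {79}, {x92} × {79, 80, 81}, {x92, x93, x94} × {79}, {x92, x93} × {79, 80, 81}, {x92, x94} × {79, 80, 81}, {x92, x93, x94} × {79, 80, 81}}; |τ_{X×Y}| = 14.

Enumerate products U × V with U ∈ τ_X, V ∈ τ_Y (deduplicated):
  ∅ × ∅ = {} (∅)
  {x92} × {79} = {(x92,79)}
  {x92, x93} × {79} = {(x92,79), (x93,79)}
  {x92, x94} × {79} = {(x92,79), (x94,79)}
  {x92} × {79, 80, 81} = {(x92,79), (x92,80), (x92,81)}
  {x92, x93, x94} × {79} = {(x92,79), (x93,79), (x94,79)}
  {x92, x93} × {79, 80, 81} = {(x92,79), (x92,80), (x92,81), (x93,79), (x93,80), (x93,81)}
  {x92, x94} × {79, 80, 81} = {(x92,79), (x92,80), (x92,81), (x94,79), (x94,80), (x94,81)}
  {x92, x93, x94} × {79, 80, 81} = {(x92,79), (x92,80), (x92,81), (x93,79), (x93,80), (x93,81), (x94,79), (x94,80), (x94,81)}
These 9 distinct sets form the basis B.
Close under arbitrary unions to get τ_{X×Y}; counting gives |τ_{X×Y}| = 14.


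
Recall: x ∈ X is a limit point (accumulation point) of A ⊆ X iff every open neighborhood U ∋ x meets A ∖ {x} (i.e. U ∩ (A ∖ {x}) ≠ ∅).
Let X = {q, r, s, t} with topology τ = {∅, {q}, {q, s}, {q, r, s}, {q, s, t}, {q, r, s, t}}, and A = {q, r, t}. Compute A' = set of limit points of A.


A' = {r, s, t}

For each x ∈ X, list the open sets U ∈ τ with x ∈ U, then check whether U ∩ (A ∖ {x}) ≠ ∅ for every such U.
  x = q: open {q} ∋ x has {q} ∩ (A ∖ {q}) = ∅, so x is NOT a limit point.
  x = r: opens ∋ x are {q, r, s}, {q, r, s, t}; each meets A ∖ {r}, so x IS a limit point.
  x = s: opens ∋ x are {q, s}, {q, r, s}, {q, s, t}, {q, r, s, t}; each meets A ∖ {s}, so x IS a limit point.
  x = t: opens ∋ x are {q, s, t}, {q, r, s, t}; each meets A ∖ {t}, so x IS a limit point.
Collecting: A' = {r, s, t}.


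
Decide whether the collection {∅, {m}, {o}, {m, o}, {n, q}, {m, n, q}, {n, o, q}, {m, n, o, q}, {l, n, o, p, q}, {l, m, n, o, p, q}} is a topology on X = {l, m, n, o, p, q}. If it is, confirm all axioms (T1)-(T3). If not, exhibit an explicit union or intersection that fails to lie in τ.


τ IS a topology on X.

Axiom (T1): ∅ ∈ τ? Yes; X ∈ τ? Yes.
Axiom (T2/T3): check pairwise unions and intersections of members of τ.
All pairwise intersections and unions checked — each lies in τ. Therefore τ satisfies (T1), (T2), (T3): it IS a topology on X.


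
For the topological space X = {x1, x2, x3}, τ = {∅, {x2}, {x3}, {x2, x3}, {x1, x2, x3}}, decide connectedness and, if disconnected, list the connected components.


(X, τ) is connected.

Find clopen sets (U ∈ τ with X ∖ U ∈ τ):
  U = ∅, X ∖ U = {x1, x2, x3} — both open, so U is clopen.
  U = {x1, x2, x3}, X ∖ U = ∅ — both open, so U is clopen.
Only trivial clopens (∅ and X) exist, so (X, τ) is connected.
Compute connected components by grouping points that agree on all clopens:
  component: {x1, x2, x3}


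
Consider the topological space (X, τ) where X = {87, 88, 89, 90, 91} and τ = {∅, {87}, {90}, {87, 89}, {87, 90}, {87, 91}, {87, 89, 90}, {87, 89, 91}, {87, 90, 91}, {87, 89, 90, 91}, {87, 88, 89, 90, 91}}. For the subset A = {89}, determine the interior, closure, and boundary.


int(A) = ∅, cl(A) = {88, 89}, ∂A = {88, 89}.

Closed sets in (X, τ) are complements of opens:
  closed(X, τ) = {∅, {88}, {88, 89}, {88, 90}, {88, 91}, {88, 89, 90}, {88, 89, 91}, {88, 90, 91}, {87, 88, 89, 91}, {88, 89, 90, 91}, {87, 88, 89, 90, 91}}.
int(A) = ⋃ {U ∈ τ : U ⊆ A}. Opens contained in A: ∅.
Taking the union of these: int(A) = ∅.
cl(A) = ⋂ {C closed : A ⊆ C}. Closed sets containing A: {88, 89}, {88, 89, 90}, {88, 89, 91}, {87, 88, 89, 91}, {88, 89, 90, 91}, {87, 88, 89, 90, 91}.
Intersecting these: cl(A) = {88, 89}.
∂A = cl(A) ∖ int(A) = {88, 89} ∖ ∅ = {88, 89}.


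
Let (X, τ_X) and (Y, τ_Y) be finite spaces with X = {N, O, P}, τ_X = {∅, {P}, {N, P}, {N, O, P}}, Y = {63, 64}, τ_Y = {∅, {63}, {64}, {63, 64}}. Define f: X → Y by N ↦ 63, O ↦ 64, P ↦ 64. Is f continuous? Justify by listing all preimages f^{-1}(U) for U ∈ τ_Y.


f is NOT continuous.

Compute f^{-1}(U) for each U ∈ τ_Y:
  U = ∅: f^{-1}(U) = ∅ ∈ τ_X ✓.
  U = {63}: f^{-1}(U) = {N} ∉ τ_X ✗.
  U = {64}: f^{-1}(U) = {O, P} ∉ τ_X ✗.
  U = {63, 64}: f^{-1}(U) = {N, O, P} ∈ τ_X ✓.
Found U = {63} with f^{-1}(U) = {N} not in τ_X. Therefore f is NOT continuous.


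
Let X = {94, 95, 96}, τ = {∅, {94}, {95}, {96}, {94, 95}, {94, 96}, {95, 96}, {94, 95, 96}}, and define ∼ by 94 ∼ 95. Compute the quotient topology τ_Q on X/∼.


X/∼ = {[94=95], [96]}; |τ_Q| = 4.

Equivalence classes: [94=95], [96].
Quotient map π: X → X/∼ sends 94 ↦ [94=95], 95 ↦ [94=95], 96 ↦ [96].
For each subset V ⊆ X/∼, compute π^{-1}(V) ⊆ X and check whether π^{-1}(V) ∈ τ. V is open in τ_Q iff π^{-1}(V) ∈ τ.
  V = {}: π^{-1}(V) = ∅ ∈ τ ✓.
  V = {[94=95]}: π^{-1}(V) = {94, 95} ∈ τ ✓.
  V = {[96]}: π^{-1}(V) = {96} ∈ τ ✓.
  V = {[94=95], [96]}: π^{-1}(V) = {94, 95, 96} ∈ τ ✓.
Open sets in the quotient: τ_Q = {{}, {[94=95]}, {[96]}, {[94=95], [96]}} (4 elements).


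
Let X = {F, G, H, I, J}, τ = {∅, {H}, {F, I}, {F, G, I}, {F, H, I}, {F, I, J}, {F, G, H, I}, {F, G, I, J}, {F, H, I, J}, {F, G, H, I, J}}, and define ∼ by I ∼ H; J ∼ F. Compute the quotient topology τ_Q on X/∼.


X/∼ = {[F=J], [G], [H=I]}; |τ_Q| = 3.

Equivalence classes: [F=J], [G], [H=I].
Quotient map π: X → X/∼ sends F ↦ [F=J], G ↦ [G], H ↦ [H=I], I ↦ [H=I], J ↦ [F=J].
For each subset V ⊆ X/∼, compute π^{-1}(V) ⊆ X and check whether π^{-1}(V) ∈ τ. V is open in τ_Q iff π^{-1}(V) ∈ τ.
  V = {}: π^{-1}(V) = ∅ ∈ τ ✓.
  V = {[F=J]}: π^{-1}(V) = {F, J} ∉ τ ✗.
  V = {[G]}: π^{-1}(V) = {G} ∉ τ ✗.
  V = {[F=J], [G]}: π^{-1}(V) = {F, G, J} ∉ τ ✗.
  V = {[H=I]}: π^{-1}(V) = {H, I} ∉ τ ✗.
  V = {[F=J], [H=I]}: π^{-1}(V) = {F, H, I, J} ∈ τ ✓.
  V = {[G], [H=I]}: π^{-1}(V) = {G, H, I} ∉ τ ✗.
  V = {[F=J], [G], [H=I]}: π^{-1}(V) = {F, G, H, I, J} ∈ τ ✓.
Open sets in the quotient: τ_Q = {{}, {[F=J], [H=I]}, {[F=J], [G], [H=I]}} (3 elements).


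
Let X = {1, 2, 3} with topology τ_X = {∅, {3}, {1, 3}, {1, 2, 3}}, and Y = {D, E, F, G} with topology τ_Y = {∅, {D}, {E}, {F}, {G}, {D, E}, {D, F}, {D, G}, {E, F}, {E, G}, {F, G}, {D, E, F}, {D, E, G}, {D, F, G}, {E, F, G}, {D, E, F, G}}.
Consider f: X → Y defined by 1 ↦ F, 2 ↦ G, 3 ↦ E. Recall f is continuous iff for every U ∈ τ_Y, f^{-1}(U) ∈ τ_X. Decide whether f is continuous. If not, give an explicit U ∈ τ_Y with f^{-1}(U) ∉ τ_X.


f is NOT continuous.

Compute f^{-1}(U) for each U ∈ τ_Y:
  U = ∅: f^{-1}(U) = ∅ ∈ τ_X ✓.
  U = {D}: f^{-1}(U) = ∅ ∈ τ_X ✓.
  U = {E}: f^{-1}(U) = {3} ∈ τ_X ✓.
  U = {F}: f^{-1}(U) = {1} ∉ τ_X ✗.
  U = {G}: f^{-1}(U) = {2} ∉ τ_X ✗.
  U = {D, E}: f^{-1}(U) = {3} ∈ τ_X ✓.
  U = {D, F}: f^{-1}(U) = {1} ∉ τ_X ✗.
  U = {D, G}: f^{-1}(U) = {2} ∉ τ_X ✗.
  U = {E, F}: f^{-1}(U) = {1, 3} ∈ τ_X ✓.
  U = {E, G}: f^{-1}(U) = {2, 3} ∉ τ_X ✗.
  U = {F, G}: f^{-1}(U) = {1, 2} ∉ τ_X ✗.
  U = {D, E, F}: f^{-1}(U) = {1, 3} ∈ τ_X ✓.
  U = {D, E, G}: f^{-1}(U) = {2, 3} ∉ τ_X ✗.
  U = {D, F, G}: f^{-1}(U) = {1, 2} ∉ τ_X ✗.
  U = {E, F, G}: f^{-1}(U) = {1, 2, 3} ∈ τ_X ✓.
  U = {D, E, F, G}: f^{-1}(U) = {1, 2, 3} ∈ τ_X ✓.
Found U = {F} with f^{-1}(U) = {1} not in τ_X. Therefore f is NOT continuous.


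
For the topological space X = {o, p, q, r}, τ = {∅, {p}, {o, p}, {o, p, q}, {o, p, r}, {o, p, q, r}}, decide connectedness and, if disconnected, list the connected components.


(X, τ) is connected.

Find clopen sets (U ∈ τ with X ∖ U ∈ τ):
  U = ∅, X ∖ U = {o, p, q, r} — both open, so U is clopen.
  U = {o, p, q, r}, X ∖ U = ∅ — both open, so U is clopen.
Only trivial clopens (∅ and X) exist, so (X, τ) is connected.
Compute connected components by grouping points that agree on all clopens:
  component: {o, p, q, r}


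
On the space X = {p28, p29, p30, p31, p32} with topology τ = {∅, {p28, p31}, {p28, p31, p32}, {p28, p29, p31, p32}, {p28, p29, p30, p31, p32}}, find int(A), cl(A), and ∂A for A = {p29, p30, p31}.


int(A) = ∅, cl(A) = {p28, p29, p30, p31, p32}, ∂A = {p28, p29, p30, p31, p32}.

Closed sets in (X, τ) are complements of opens:
  closed(X, τ) = {∅, {p30}, {p29, p30}, {p29, p30, p32}, {p28, p29, p30, p31, p32}}.
int(A) = ⋃ {U ∈ τ : U ⊆ A}. Opens contained in A: ∅.
Taking the union of these: int(A) = ∅.
cl(A) = ⋂ {C closed : A ⊆ C}. Closed sets containing A: {p28, p29, p30, p31, p32}.
Intersecting these: cl(A) = {p28, p29, p30, p31, p32}.
∂A = cl(A) ∖ int(A) = {p28, p29, p30, p31, p32} ∖ ∅ = {p28, p29, p30, p31, p32}.


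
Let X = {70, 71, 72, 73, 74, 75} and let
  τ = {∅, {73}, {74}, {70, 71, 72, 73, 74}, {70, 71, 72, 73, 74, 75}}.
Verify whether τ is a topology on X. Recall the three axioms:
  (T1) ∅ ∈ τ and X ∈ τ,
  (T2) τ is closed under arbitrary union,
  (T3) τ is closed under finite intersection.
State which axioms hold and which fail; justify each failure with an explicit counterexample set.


τ is NOT a topology on X.

Axiom (T1): ∅ ∈ τ? Yes; X ∈ τ? Yes.
Axiom (T2/T3): check pairwise unions and intersections of members of τ.
Counterexample for (T2): {73} ∪ {74} = {73, 74} ∉ τ. Therefore τ is NOT a topology.


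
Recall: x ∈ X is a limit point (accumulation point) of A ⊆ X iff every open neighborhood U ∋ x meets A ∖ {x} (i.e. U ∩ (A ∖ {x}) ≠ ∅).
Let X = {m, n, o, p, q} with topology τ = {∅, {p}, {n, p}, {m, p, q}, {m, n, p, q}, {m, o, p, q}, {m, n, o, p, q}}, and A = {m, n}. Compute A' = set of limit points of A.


A' = {o, q}

For each x ∈ X, list the open sets U ∈ τ with x ∈ U, then check whether U ∩ (A ∖ {x}) ≠ ∅ for every such U.
  x = m: open {m, p, q} ∋ x has {m, p, q} ∩ (A ∖ {m}) = ∅, so x is NOT a limit point.
  x = n: open {n, p} ∋ x has {n, p} ∩ (A ∖ {n}) = ∅, so x is NOT a limit point.
  x = o: opens ∋ x are {m, o, p, q}, {m, n, o, p, q}; each meets A ∖ {o}, so x IS a limit point.
  x = p: open {p} ∋ x has {p} ∩ (A ∖ {p}) = ∅, so x is NOT a limit point.
  x = q: opens ∋ x are {m, p, q}, {m, n, p, q}, {m, o, p, q}, {m, n, o, p, q}; each meets A ∖ {q}, so x IS a limit point.
Collecting: A' = {o, q}.


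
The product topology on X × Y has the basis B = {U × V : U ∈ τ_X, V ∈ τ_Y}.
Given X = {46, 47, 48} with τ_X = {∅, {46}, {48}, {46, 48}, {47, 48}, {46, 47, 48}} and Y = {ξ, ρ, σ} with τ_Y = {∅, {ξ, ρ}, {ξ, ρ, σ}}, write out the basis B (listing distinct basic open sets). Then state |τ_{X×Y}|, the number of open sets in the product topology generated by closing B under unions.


Basis B = {∅ × ∅, {46} × {ξ, ρ}, {48} × {ξ, ρ}, {46} × {ξ, ρ, σ}, {48} × {ξ, ρ, σ}, {46, 48} × {ξ, ρ}, {47, 48} × {ξ, ρ}, {46, 48} × {ξ, ρ, σ}, {46, 47, 48} × {ξ, ρ}, {47, 48} × {ξ, ρ, σ}, {46, 47, 48} × {ξ, ρ, σ}}; |τ_{X×Y}| = 18.

Enumerate products U × V with U ∈ τ_X, V ∈ τ_Y (deduplicated):
  ∅ × ∅ = {} (∅)
  {46} × {ξ, ρ} = {(46,ξ), (46,ρ)}
  {48} × {ξ, ρ} = {(48,ξ), (48,ρ)}
  {46} × {ξ, ρ, σ} = {(46,ξ), (46,ρ), (46,σ)}
  {48} × {ξ, ρ, σ} = {(48,ξ), (48,ρ), (48,σ)}
  {46, 48} × {ξ, ρ} = {(46,ξ), (46,ρ), (48,ξ), (48,ρ)}
  {47, 48} × {ξ, ρ} = {(47,ξ), (47,ρ), (48,ξ), (48,ρ)}
  {46, 48} × {ξ, ρ, σ} = {(46,ξ), (46,ρ), (46,σ), (48,ξ), (48,ρ), (48,σ)}
  {46, 47, 48} × {ξ, ρ} = {(46,ξ), (46,ρ), (47,ξ), (47,ρ), (48,ξ), (48,ρ)}
  {47, 48} × {ξ, ρ, σ} = {(47,ξ), (47,ρ), (47,σ), (48,ξ), (48,ρ), (48,σ)}
  {46, 47, 48} × {ξ, ρ, σ} = {(46,ξ), (46,ρ), (46,σ), (47,ξ), (47,ρ), (47,σ), (48,ξ), (48,ρ), (48,σ)}
These 11 distinct sets form the basis B.
Close under arbitrary unions to get τ_{X×Y}; counting gives |τ_{X×Y}| = 18.


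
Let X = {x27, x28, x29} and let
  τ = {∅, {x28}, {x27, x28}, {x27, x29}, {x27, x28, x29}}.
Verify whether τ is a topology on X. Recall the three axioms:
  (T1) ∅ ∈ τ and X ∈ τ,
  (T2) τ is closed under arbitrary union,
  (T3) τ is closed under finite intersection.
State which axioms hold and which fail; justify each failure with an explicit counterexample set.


τ is NOT a topology on X.

Axiom (T1): ∅ ∈ τ? Yes; X ∈ τ? Yes.
Axiom (T2/T3): check pairwise unions and intersections of members of τ.
Counterexample for (T3): {x27, x28} ∩ {x27, x29} = {x27} ∉ τ. Therefore τ is NOT a topology.


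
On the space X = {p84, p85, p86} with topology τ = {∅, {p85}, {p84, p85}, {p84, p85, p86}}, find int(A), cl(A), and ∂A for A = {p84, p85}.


int(A) = {p84, p85}, cl(A) = {p84, p85, p86}, ∂A = {p86}.

Closed sets in (X, τ) are complements of opens:
  closed(X, τ) = {∅, {p86}, {p84, p86}, {p84, p85, p86}}.
int(A) = ⋃ {U ∈ τ : U ⊆ A}. Opens contained in A: ∅, {p85}, {p84, p85}.
Taking the union of these: int(A) = {p84, p85}.
cl(A) = ⋂ {C closed : A ⊆ C}. Closed sets containing A: {p84, p85, p86}.
Intersecting these: cl(A) = {p84, p85, p86}.
∂A = cl(A) ∖ int(A) = {p84, p85, p86} ∖ {p84, p85} = {p86}.


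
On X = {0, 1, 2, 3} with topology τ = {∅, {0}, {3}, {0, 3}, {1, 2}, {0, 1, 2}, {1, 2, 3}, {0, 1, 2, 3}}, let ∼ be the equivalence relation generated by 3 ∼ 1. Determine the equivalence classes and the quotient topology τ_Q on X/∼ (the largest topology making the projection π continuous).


X/∼ = {[0], [1=3], [2]}; |τ_Q| = 4.

Equivalence classes: [0], [1=3], [2].
Quotient map π: X → X/∼ sends 0 ↦ [0], 1 ↦ [1=3], 2 ↦ [2], 3 ↦ [1=3].
For each subset V ⊆ X/∼, compute π^{-1}(V) ⊆ X and check whether π^{-1}(V) ∈ τ. V is open in τ_Q iff π^{-1}(V) ∈ τ.
  V = {}: π^{-1}(V) = ∅ ∈ τ ✓.
  V = {[0]}: π^{-1}(V) = {0} ∈ τ ✓.
  V = {[1=3]}: π^{-1}(V) = {1, 3} ∉ τ ✗.
  V = {[0], [1=3]}: π^{-1}(V) = {0, 1, 3} ∉ τ ✗.
  V = {[2]}: π^{-1}(V) = {2} ∉ τ ✗.
  V = {[0], [2]}: π^{-1}(V) = {0, 2} ∉ τ ✗.
  V = {[1=3], [2]}: π^{-1}(V) = {1, 2, 3} ∈ τ ✓.
  V = {[0], [1=3], [2]}: π^{-1}(V) = {0, 1, 2, 3} ∈ τ ✓.
Open sets in the quotient: τ_Q = {{}, {[0]}, {[1=3], [2]}, {[0], [1=3], [2]}} (4 elements).


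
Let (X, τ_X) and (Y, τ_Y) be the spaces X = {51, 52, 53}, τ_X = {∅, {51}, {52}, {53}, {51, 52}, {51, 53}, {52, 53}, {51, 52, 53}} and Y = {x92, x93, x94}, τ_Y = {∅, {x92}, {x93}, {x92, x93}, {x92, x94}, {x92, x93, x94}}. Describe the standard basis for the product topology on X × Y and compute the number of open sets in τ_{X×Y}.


Basis B = {∅ × ∅, {51} × {x92}, {51} × {x93}, {52} × {x92}, {52} × {x93}, {53} × {x92}, {53} × {x93}, {51} × {x92, x93}, {51} × {x92, x94}, {51, 52} × {x92}, {51, 53} × {x92}, {51, 52} × {x93}, {51, 53} × {x93}, {52} × {x92, x93}, {52} × {x92, x94}, {52, 53} × {x92}, {52, 53} × {x93}, {53} × {x92, x93}, {53} × {x92, x94}, {51} × {x92, x93, x94}, {51, 52, 53} × {x92}, {51, 52, 53} × {x93}, {52} × {x92, x93, x94}, {53} × {x92, x93, x94}, {51, 52} × {x92, x93}, {51, 53} × {x92, x93}, {51, 52} × {x92, x94}, {51, 53} × {x92, x94}, {52, 53} × {x92, x93}, {52, 53} × {x92, x94}, {51, 52} × {x92, x93, x94}, {51, 53} × {x92, x93, x94}, {51, 52, 53} × {x92, x93}, {51, 52, 53} × {x92, x94}, {52, 53} × {x92, x93, x94}, {51, 52, 53} × {x92, x93, x94}}; |τ_{X×Y}| = 216.

Enumerate products U × V with U ∈ τ_X, V ∈ τ_Y (deduplicated):
  ∅ × ∅ = {} (∅)
  {51} × {x92} = {(51,x92)}
  {51} × {x93} = {(51,x93)}
  {52} × {x92} = {(52,x92)}
  {52} × {x93} = {(52,x93)}
  {53} × {x92} = {(53,x92)}
  {53} × {x93} = {(53,x93)}
  {51} × {x92, x93} = {(51,x92), (51,x93)}
  {51} × {x92, x94} = {(51,x92), (51,x94)}
  {51, 52} × {x92} = {(51,x92), (52,x92)}
  {51, 53} × {x92} = {(51,x92), (53,x92)}
  {51, 52} × {x93} = {(51,x93), (52,x93)}
  {51, 53} × {x93} = {(51,x93), (53,x93)}
  {52} × {x92, x93} = {(52,x92), (52,x93)}
  {52} × {x92, x94} = {(52,x92), (52,x94)}
  {52, 53} × {x92} = {(52,x92), (53,x92)}
  {52, 53} × {x93} = {(52,x93), (53,x93)}
  {53} × {x92, x93} = {(53,x92), (53,x93)}
  {53} × {x92, x94} = {(53,x92), (53,x94)}
  {51} × {x92, x93, x94} = {(51,x92), (51,x93), (51,x94)}
  {51, 52, 53} × {x92} = {(51,x92), (52,x92), (53,x92)}
  {51, 52, 53} × {x93} = {(51,x93), (52,x93), (53,x93)}
  {52} × {x92, x93, x94} = {(52,x92), (52,x93), (52,x94)}
  {53} × {x92, x93, x94} = {(53,x92), (53,x93), (53,x94)}
  {51, 52} × {x92, x93} = {(51,x92), (51,x93), (52,x92), (52,x93)}
  {51, 53} × {x92, x93} = {(51,x92), (51,x93), (53,x92), (53,x93)}
  {51, 52} × {x92, x94} = {(51,x92), (51,x94), (52,x92), (52,x94)}
  {51, 53} × {x92, x94} = {(51,x92), (51,x94), (53,x92), (53,x94)}
  {52, 53} × {x92, x93} = {(52,x92), (52,x93), (53,x92), (53,x93)}
  {52, 53} × {x92, x94} = {(52,x92), (52,x94), (53,x92), (53,x94)}
  {51, 52} × {x92, x93, x94} = {(51,x92), (51,x93), (51,x94), (52,x92), (52,x93), (52,x94)}
  {51, 53} × {x92, x93, x94} = {(51,x92), (51,x93), (51,x94), (53,x92), (53,x93), (53,x94)}
  {51, 52, 53} × {x92, x93} = {(51,x92), (51,x93), (52,x92), (52,x93), (53,x92), (53,x93)}
  {51, 52, 53} × {x92, x94} = {(51,x92), (51,x94), (52,x92), (52,x94), (53,x92), (53,x94)}
  {52, 53} × {x92, x93, x94} = {(52,x92), (52,x93), (52,x94), (53,x92), (53,x93), (53,x94)}
  {51, 52, 53} × {x92, x93, x94} = {(51,x92), (51,x93), (51,x94), (52,x92), (52,x93), (52,x94), (53,x92), (53,x93), (53,x94)}
These 36 distinct sets form the basis B.
Close under arbitrary unions to get τ_{X×Y}; counting gives |τ_{X×Y}| = 216.
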